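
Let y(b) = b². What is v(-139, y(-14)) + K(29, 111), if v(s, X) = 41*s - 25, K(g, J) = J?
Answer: -5613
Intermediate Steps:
v(s, X) = -25 + 41*s
v(-139, y(-14)) + K(29, 111) = (-25 + 41*(-139)) + 111 = (-25 - 5699) + 111 = -5724 + 111 = -5613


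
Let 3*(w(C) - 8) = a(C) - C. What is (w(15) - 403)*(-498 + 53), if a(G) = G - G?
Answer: 178000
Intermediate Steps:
a(G) = 0
w(C) = 8 - C/3 (w(C) = 8 + (0 - C)/3 = 8 + (-C)/3 = 8 - C/3)
(w(15) - 403)*(-498 + 53) = ((8 - ⅓*15) - 403)*(-498 + 53) = ((8 - 5) - 403)*(-445) = (3 - 403)*(-445) = -400*(-445) = 178000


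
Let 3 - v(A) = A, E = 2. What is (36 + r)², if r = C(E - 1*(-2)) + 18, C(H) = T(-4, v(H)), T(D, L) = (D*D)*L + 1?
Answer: 1521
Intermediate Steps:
v(A) = 3 - A
T(D, L) = 1 + L*D² (T(D, L) = D²*L + 1 = L*D² + 1 = 1 + L*D²)
C(H) = 49 - 16*H (C(H) = 1 + (3 - H)*(-4)² = 1 + (3 - H)*16 = 1 + (48 - 16*H) = 49 - 16*H)
r = 3 (r = (49 - 16*(2 - 1*(-2))) + 18 = (49 - 16*(2 + 2)) + 18 = (49 - 16*4) + 18 = (49 - 64) + 18 = -15 + 18 = 3)
(36 + r)² = (36 + 3)² = 39² = 1521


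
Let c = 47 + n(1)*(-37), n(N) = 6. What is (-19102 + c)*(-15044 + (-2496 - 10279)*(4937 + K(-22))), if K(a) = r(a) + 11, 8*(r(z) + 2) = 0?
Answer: 1218310139738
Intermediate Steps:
r(z) = -2 (r(z) = -2 + (⅛)*0 = -2 + 0 = -2)
K(a) = 9 (K(a) = -2 + 11 = 9)
c = -175 (c = 47 + 6*(-37) = 47 - 222 = -175)
(-19102 + c)*(-15044 + (-2496 - 10279)*(4937 + K(-22))) = (-19102 - 175)*(-15044 + (-2496 - 10279)*(4937 + 9)) = -19277*(-15044 - 12775*4946) = -19277*(-15044 - 63185150) = -19277*(-63200194) = 1218310139738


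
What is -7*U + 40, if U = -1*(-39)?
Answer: -233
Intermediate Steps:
U = 39
-7*U + 40 = -7*39 + 40 = -273 + 40 = -233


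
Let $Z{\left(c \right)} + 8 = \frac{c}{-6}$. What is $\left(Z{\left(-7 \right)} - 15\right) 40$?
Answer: $- \frac{2620}{3} \approx -873.33$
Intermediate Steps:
$Z{\left(c \right)} = -8 - \frac{c}{6}$ ($Z{\left(c \right)} = -8 + \frac{c}{-6} = -8 + c \left(- \frac{1}{6}\right) = -8 - \frac{c}{6}$)
$\left(Z{\left(-7 \right)} - 15\right) 40 = \left(\left(-8 - - \frac{7}{6}\right) - 15\right) 40 = \left(\left(-8 + \frac{7}{6}\right) - 15\right) 40 = \left(- \frac{41}{6} - 15\right) 40 = \left(- \frac{131}{6}\right) 40 = - \frac{2620}{3}$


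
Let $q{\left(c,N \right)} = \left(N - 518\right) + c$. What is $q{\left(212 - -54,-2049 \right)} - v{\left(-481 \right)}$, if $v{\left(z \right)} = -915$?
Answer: $-1386$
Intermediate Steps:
$q{\left(c,N \right)} = -518 + N + c$ ($q{\left(c,N \right)} = \left(-518 + N\right) + c = -518 + N + c$)
$q{\left(212 - -54,-2049 \right)} - v{\left(-481 \right)} = \left(-518 - 2049 + \left(212 - -54\right)\right) - -915 = \left(-518 - 2049 + \left(212 + 54\right)\right) + 915 = \left(-518 - 2049 + 266\right) + 915 = -2301 + 915 = -1386$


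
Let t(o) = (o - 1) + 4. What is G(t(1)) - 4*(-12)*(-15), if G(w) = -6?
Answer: -726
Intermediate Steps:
t(o) = 3 + o (t(o) = (-1 + o) + 4 = 3 + o)
G(t(1)) - 4*(-12)*(-15) = -6 - 4*(-12)*(-15) = -6 + 48*(-15) = -6 - 720 = -726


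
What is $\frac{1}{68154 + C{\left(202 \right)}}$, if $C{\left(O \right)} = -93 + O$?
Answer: $\frac{1}{68263} \approx 1.4649 \cdot 10^{-5}$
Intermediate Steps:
$\frac{1}{68154 + C{\left(202 \right)}} = \frac{1}{68154 + \left(-93 + 202\right)} = \frac{1}{68154 + 109} = \frac{1}{68263}$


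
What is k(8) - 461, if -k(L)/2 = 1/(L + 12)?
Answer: -4611/10 ≈ -461.10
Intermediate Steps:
k(L) = -2/(12 + L) (k(L) = -2/(L + 12) = -2/(12 + L))
k(8) - 461 = -2/(12 + 8) - 461 = -2/20 - 461 = -2*1/20 - 461 = -⅒ - 461 = -4611/10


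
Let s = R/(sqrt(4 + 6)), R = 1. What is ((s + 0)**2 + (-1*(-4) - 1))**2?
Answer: 961/100 ≈ 9.6100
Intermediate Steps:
s = sqrt(10)/10 (s = 1/sqrt(4 + 6) = 1/sqrt(10) = 1*(sqrt(10)/10) = sqrt(10)/10 ≈ 0.31623)
((s + 0)**2 + (-1*(-4) - 1))**2 = ((sqrt(10)/10 + 0)**2 + (-1*(-4) - 1))**2 = ((sqrt(10)/10)**2 + (4 - 1))**2 = (1/10 + 3)**2 = (31/10)**2 = 961/100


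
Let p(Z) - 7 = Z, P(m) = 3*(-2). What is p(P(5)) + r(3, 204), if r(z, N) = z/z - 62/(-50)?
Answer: 81/25 ≈ 3.2400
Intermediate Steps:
r(z, N) = 56/25 (r(z, N) = 1 - 62*(-1/50) = 1 + 31/25 = 56/25)
P(m) = -6
p(Z) = 7 + Z
p(P(5)) + r(3, 204) = (7 - 6) + 56/25 = 1 + 56/25 = 81/25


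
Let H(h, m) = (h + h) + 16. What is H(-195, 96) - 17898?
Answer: -18272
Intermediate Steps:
H(h, m) = 16 + 2*h (H(h, m) = 2*h + 16 = 16 + 2*h)
H(-195, 96) - 17898 = (16 + 2*(-195)) - 17898 = (16 - 390) - 17898 = -374 - 17898 = -18272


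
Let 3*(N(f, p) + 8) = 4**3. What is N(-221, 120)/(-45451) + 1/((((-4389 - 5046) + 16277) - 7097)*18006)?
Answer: -61265851/208689630030 ≈ -0.00029357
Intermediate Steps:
N(f, p) = 40/3 (N(f, p) = -8 + (1/3)*4**3 = -8 + (1/3)*64 = -8 + 64/3 = 40/3)
N(-221, 120)/(-45451) + 1/((((-4389 - 5046) + 16277) - 7097)*18006) = (40/3)/(-45451) + 1/((((-4389 - 5046) + 16277) - 7097)*18006) = (40/3)*(-1/45451) + (1/18006)/((-9435 + 16277) - 7097) = -40/136353 + (1/18006)/(6842 - 7097) = -40/136353 + (1/18006)/(-255) = -40/136353 - 1/255*1/18006 = -40/136353 - 1/4591530 = -61265851/208689630030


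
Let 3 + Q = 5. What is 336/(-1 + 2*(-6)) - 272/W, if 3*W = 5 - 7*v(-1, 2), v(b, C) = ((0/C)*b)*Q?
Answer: -12288/65 ≈ -189.05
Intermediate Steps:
Q = 2 (Q = -3 + 5 = 2)
v(b, C) = 0 (v(b, C) = ((0/C)*b)*2 = (0*b)*2 = 0*2 = 0)
W = 5/3 (W = (5 - 7*0)/3 = (5 + 0)/3 = (⅓)*5 = 5/3 ≈ 1.6667)
336/(-1 + 2*(-6)) - 272/W = 336/(-1 + 2*(-6)) - 272/5/3 = 336/(-1 - 12) - 272*⅗ = 336/(-13) - 816/5 = 336*(-1/13) - 816/5 = -336/13 - 816/5 = -12288/65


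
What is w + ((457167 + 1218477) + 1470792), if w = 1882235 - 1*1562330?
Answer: 3466341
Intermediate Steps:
w = 319905 (w = 1882235 - 1562330 = 319905)
w + ((457167 + 1218477) + 1470792) = 319905 + ((457167 + 1218477) + 1470792) = 319905 + (1675644 + 1470792) = 319905 + 3146436 = 3466341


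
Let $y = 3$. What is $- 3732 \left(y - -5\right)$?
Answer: $-29856$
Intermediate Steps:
$- 3732 \left(y - -5\right) = - 3732 \left(3 - -5\right) = - 3732 \left(3 + 5\right) = \left(-3732\right) 8 = -29856$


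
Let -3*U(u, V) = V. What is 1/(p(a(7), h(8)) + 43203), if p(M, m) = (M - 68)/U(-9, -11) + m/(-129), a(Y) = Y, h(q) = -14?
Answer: 1419/61281604 ≈ 2.3155e-5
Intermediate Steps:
U(u, V) = -V/3
p(M, m) = -204/11 - m/129 + 3*M/11 (p(M, m) = (M - 68)/((-1/3*(-11))) + m/(-129) = (-68 + M)/(11/3) + m*(-1/129) = (-68 + M)*(3/11) - m/129 = (-204/11 + 3*M/11) - m/129 = -204/11 - m/129 + 3*M/11)
1/(p(a(7), h(8)) + 43203) = 1/((-204/11 - 1/129*(-14) + (3/11)*7) + 43203) = 1/((-204/11 + 14/129 + 21/11) + 43203) = 1/(-23453/1419 + 43203) = 1/(61281604/1419) = 1419/61281604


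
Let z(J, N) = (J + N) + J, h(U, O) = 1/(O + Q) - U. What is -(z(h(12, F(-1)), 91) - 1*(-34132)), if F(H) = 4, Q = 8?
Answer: -205195/6 ≈ -34199.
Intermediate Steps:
h(U, O) = 1/(8 + O) - U (h(U, O) = 1/(O + 8) - U = 1/(8 + O) - U)
z(J, N) = N + 2*J
-(z(h(12, F(-1)), 91) - 1*(-34132)) = -((91 + 2*((1 - 8*12 - 1*4*12)/(8 + 4))) - 1*(-34132)) = -((91 + 2*((1 - 96 - 48)/12)) + 34132) = -((91 + 2*((1/12)*(-143))) + 34132) = -((91 + 2*(-143/12)) + 34132) = -((91 - 143/6) + 34132) = -(403/6 + 34132) = -1*205195/6 = -205195/6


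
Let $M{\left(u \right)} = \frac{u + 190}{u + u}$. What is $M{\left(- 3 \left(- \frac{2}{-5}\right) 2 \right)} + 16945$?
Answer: $\frac{202871}{12} \approx 16906.0$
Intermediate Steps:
$M{\left(u \right)} = \frac{190 + u}{2 u}$
$M{\left(- 3 \left(- \frac{2}{-5}\right) 2 \right)} + 16945 = \frac{190 + - 3 \left(- \frac{2}{-5}\right) 2}{2 - 3 \left(- \frac{2}{-5}\right) 2} + 16945 = \frac{190 + - 3 \left(\left(-2\right) \left(- \frac{1}{5}\right)\right) 2}{2 - 3 \left(\left(-2\right) \left(- \frac{1}{5}\right)\right) 2} + 16945 = \frac{190 + \left(-3\right) \frac{2}{5} \cdot 2}{2 \left(-3\right) \frac{2}{5} \cdot 2} + 16945 = \frac{190 - \frac{12}{5}}{2 \left(\left(- \frac{6}{5}\right) 2\right)} + 16945 = \frac{190 - \frac{12}{5}}{2 \left(- \frac{12}{5}\right)} + 16945 = \frac{1}{2} \left(- \frac{5}{12}\right) \frac{938}{5} + 16945 = - \frac{469}{12} + 16945 = \frac{202871}{12}$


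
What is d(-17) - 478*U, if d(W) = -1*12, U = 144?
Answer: -68844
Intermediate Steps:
d(W) = -12
d(-17) - 478*U = -12 - 478*144 = -12 - 68832 = -68844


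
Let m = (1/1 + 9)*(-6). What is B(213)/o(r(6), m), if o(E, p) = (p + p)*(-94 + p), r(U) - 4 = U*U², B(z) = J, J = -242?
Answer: -11/840 ≈ -0.013095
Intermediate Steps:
B(z) = -242
r(U) = 4 + U³ (r(U) = 4 + U*U² = 4 + U³)
m = -60 (m = (1 + 9)*(-6) = 10*(-6) = -60)
o(E, p) = 2*p*(-94 + p) (o(E, p) = (2*p)*(-94 + p) = 2*p*(-94 + p))
B(213)/o(r(6), m) = -242*(-1/(120*(-94 - 60))) = -242/(2*(-60)*(-154)) = -242/18480 = -242*1/18480 = -11/840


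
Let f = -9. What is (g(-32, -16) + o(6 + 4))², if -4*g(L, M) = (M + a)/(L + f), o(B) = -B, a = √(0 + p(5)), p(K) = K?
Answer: (1656 - √5)²/26896 ≈ 101.69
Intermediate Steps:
a = √5 (a = √(0 + 5) = √5 ≈ 2.2361)
g(L, M) = -(M + √5)/(4*(-9 + L)) (g(L, M) = -(M + √5)/(4*(L - 9)) = -(M + √5)/(4*(-9 + L)))
(g(-32, -16) + o(6 + 4))² = ((-1*(-16) - √5)/(4*(-9 - 32)) - (6 + 4))² = ((¼)*(16 - √5)/(-41) - 1*10)² = ((¼)*(-1/41)*(16 - √5) - 10)² = ((-4/41 + √5/164) - 10)² = (-414/41 + √5/164)²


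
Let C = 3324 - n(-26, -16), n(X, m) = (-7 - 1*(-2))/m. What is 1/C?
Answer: 16/53179 ≈ 0.00030087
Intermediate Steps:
n(X, m) = -5/m (n(X, m) = (-7 + 2)/m = -5/m)
C = 53179/16 (C = 3324 - (-5)/(-16) = 3324 - (-5)*(-1)/16 = 3324 - 1*5/16 = 3324 - 5/16 = 53179/16 ≈ 3323.7)
1/C = 1/(53179/16) = 16/53179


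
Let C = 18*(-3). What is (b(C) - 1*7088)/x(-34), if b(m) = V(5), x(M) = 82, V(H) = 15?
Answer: -7073/82 ≈ -86.256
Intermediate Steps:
C = -54
b(m) = 15
(b(C) - 1*7088)/x(-34) = (15 - 1*7088)/82 = (15 - 7088)*(1/82) = -7073*1/82 = -7073/82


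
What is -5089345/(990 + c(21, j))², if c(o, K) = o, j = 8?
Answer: -5089345/1022121 ≈ -4.9792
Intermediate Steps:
-5089345/(990 + c(21, j))² = -5089345/(990 + 21)² = -5089345/(1011²) = -5089345/1022121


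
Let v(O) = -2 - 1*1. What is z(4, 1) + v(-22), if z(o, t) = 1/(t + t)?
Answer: -5/2 ≈ -2.5000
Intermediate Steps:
z(o, t) = 1/(2*t)
v(O) = -3 (v(O) = -2 - 1 = -3)
z(4, 1) + v(-22) = (½)/1 - 3 = (½)*1 - 3 = ½ - 3 = -5/2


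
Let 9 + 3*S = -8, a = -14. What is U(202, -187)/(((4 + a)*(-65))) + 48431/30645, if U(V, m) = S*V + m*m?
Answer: 213605369/3983850 ≈ 53.618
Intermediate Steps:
S = -17/3 (S = -3 + (⅓)*(-8) = -3 - 8/3 = -17/3 ≈ -5.6667)
U(V, m) = m² - 17*V/3 (U(V, m) = -17*V/3 + m*m = -17*V/3 + m² = m² - 17*V/3)
U(202, -187)/(((4 + a)*(-65))) + 48431/30645 = ((-187)² - 17/3*202)/(((4 - 14)*(-65))) + 48431/30645 = (34969 - 3434/3)/((-10*(-65))) + 48431*(1/30645) = (101473/3)/650 + 48431/30645 = (101473/3)*(1/650) + 48431/30645 = 101473/1950 + 48431/30645 = 213605369/3983850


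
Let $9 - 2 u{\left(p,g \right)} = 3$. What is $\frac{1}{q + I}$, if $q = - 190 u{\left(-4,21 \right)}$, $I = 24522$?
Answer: $\frac{1}{23952} \approx 4.175 \cdot 10^{-5}$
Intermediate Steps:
$u{\left(p,g \right)} = 3$ ($u{\left(p,g \right)} = \frac{9}{2} - \frac{3}{2} = 3$)
$q = -570$ ($q = \left(-190\right) 3 = -570$)
$\frac{1}{q + I} = \frac{1}{-570 + 24522} = \frac{1}{23952}$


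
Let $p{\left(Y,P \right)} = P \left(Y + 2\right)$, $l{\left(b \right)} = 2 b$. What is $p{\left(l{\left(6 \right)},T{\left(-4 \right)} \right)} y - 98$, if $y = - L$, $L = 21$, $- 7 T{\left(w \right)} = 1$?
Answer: $-56$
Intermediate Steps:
$T{\left(w \right)} = - \frac{1}{7}$ ($T{\left(w \right)} = \left(- \frac{1}{7}\right) 1 = - \frac{1}{7}$)
$p{\left(Y,P \right)} = P \left(2 + Y\right)$
$y = -21$ ($y = \left(-1\right) 21 = -21$)
$p{\left(l{\left(6 \right)},T{\left(-4 \right)} \right)} y - 98 = - \frac{2 + 2 \cdot 6}{7} \left(-21\right) - 98 = - \frac{2 + 12}{7} \left(-21\right) - 98 = \left(- \frac{1}{7}\right) 14 \left(-21\right) - 98 = \left(-2\right) \left(-21\right) - 98 = 42 - 98 = -56$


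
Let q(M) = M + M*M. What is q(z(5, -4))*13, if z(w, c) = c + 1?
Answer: 78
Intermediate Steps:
z(w, c) = 1 + c
q(M) = M + M²
q(z(5, -4))*13 = ((1 - 4)*(1 + (1 - 4)))*13 = -3*(1 - 3)*13 = -3*(-2)*13 = 6*13 = 78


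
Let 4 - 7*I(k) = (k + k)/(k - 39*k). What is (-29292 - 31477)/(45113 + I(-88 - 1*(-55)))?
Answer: -1154611/857158 ≈ -1.3470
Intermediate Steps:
I(k) = 11/19 (I(k) = 4/7 - (k + k)/(7*(k - 39*k)) = 4/7 - 2*k/(7*((-38*k))) = 4/7 - 2*k*(-1/(38*k))/7 = 4/7 - ⅐*(-1/19) = 4/7 + 1/133 = 11/19)
(-29292 - 31477)/(45113 + I(-88 - 1*(-55))) = (-29292 - 31477)/(45113 + 11/19) = -60769/857158/19 = -60769*19/857158 = -1154611/857158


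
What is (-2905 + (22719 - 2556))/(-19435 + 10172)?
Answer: -17258/9263 ≈ -1.8631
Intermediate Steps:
(-2905 + (22719 - 2556))/(-19435 + 10172) = (-2905 + 20163)/(-9263) = 17258*(-1/9263) = -17258/9263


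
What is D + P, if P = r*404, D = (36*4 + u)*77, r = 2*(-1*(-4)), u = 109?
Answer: 22713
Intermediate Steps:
r = 8 (r = 2*4 = 8)
D = 19481 (D = (36*4 + 109)*77 = (144 + 109)*77 = 253*77 = 19481)
P = 3232 (P = 8*404 = 3232)
D + P = 19481 + 3232 = 22713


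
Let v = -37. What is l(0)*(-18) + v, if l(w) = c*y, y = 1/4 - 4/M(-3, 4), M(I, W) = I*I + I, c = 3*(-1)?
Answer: -119/2 ≈ -59.500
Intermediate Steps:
c = -3
M(I, W) = I + I² (M(I, W) = I² + I = I + I²)
y = -5/12 (y = 1/4 - 4*(-1/(3*(1 - 3))) = 1*(¼) - 4/((-3*(-2))) = ¼ - 4/6 = ¼ - 4*⅙ = ¼ - ⅔ = -5/12 ≈ -0.41667)
l(w) = 5/4 (l(w) = -3*(-5/12) = 5/4)
l(0)*(-18) + v = (5/4)*(-18) - 37 = -45/2 - 37 = -119/2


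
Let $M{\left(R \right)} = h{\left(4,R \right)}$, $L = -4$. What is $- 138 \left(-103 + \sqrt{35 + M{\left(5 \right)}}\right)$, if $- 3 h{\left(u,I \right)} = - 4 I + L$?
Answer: $14214 - 138 \sqrt{43} \approx 13309.0$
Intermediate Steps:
$h{\left(u,I \right)} = \frac{4}{3} + \frac{4 I}{3}$ ($h{\left(u,I \right)} = - \frac{- 4 I - 4}{3} = - \frac{-4 - 4 I}{3} = \frac{4}{3} + \frac{4 I}{3}$)
$M{\left(R \right)} = \frac{4}{3} + \frac{4 R}{3}$
$- 138 \left(-103 + \sqrt{35 + M{\left(5 \right)}}\right) = - 138 \left(-103 + \sqrt{35 + \left(\frac{4}{3} + \frac{4}{3} \cdot 5\right)}\right) = - 138 \left(-103 + \sqrt{35 + \left(\frac{4}{3} + \frac{20}{3}\right)}\right) = - 138 \left(-103 + \sqrt{35 + 8}\right) = - 138 \left(-103 + \sqrt{43}\right) = 14214 - 138 \sqrt{43}$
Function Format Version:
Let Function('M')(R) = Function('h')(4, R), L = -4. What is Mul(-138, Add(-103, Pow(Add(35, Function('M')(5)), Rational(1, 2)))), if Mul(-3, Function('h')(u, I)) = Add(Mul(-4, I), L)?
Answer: Add(14214, Mul(-138, Pow(43, Rational(1, 2)))) ≈ 13309.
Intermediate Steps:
Function('h')(u, I) = Add(Rational(4, 3), Mul(Rational(4, 3), I)) (Function('h')(u, I) = Mul(Rational(-1, 3), Add(Mul(-4, I), -4)) = Mul(Rational(-1, 3), Add(-4, Mul(-4, I))) = Add(Rational(4, 3), Mul(Rational(4, 3), I)))
Function('M')(R) = Add(Rational(4, 3), Mul(Rational(4, 3), R))
Mul(-138, Add(-103, Pow(Add(35, Function('M')(5)), Rational(1, 2)))) = Mul(-138, Add(-103, Pow(Add(35, Add(Rational(4, 3), Mul(Rational(4, 3), 5))), Rational(1, 2)))) = Mul(-138, Add(-103, Pow(Add(35, Add(Rational(4, 3), Rational(20, 3))), Rational(1, 2)))) = Mul(-138, Add(-103, Pow(Add(35, 8), Rational(1, 2)))) = Mul(-138, Add(-103, Pow(43, Rational(1, 2)))) = Add(14214, Mul(-138, Pow(43, Rational(1, 2))))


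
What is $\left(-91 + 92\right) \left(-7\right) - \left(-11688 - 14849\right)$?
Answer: $26530$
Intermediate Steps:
$\left(-91 + 92\right) \left(-7\right) - \left(-11688 - 14849\right) = 1 \left(-7\right) - \left(-11688 - 14849\right) = -7 - -26537 = -7 + 26537 = 26530$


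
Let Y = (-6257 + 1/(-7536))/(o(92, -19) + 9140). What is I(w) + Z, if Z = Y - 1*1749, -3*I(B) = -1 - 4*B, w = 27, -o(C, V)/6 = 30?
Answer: -115690790513/67522560 ≈ -1713.4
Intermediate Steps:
o(C, V) = -180 (o(C, V) = -6*30 = -180)
Y = -47152753/67522560 (Y = (-6257 + 1/(-7536))/(-180 + 9140) = (-6257 - 1/7536)/8960 = -47152753/7536*1/8960 = -47152753/67522560 ≈ -0.69833)
I(B) = 1/3 + 4*B/3 (I(B) = -(-1 - 4*B)/3 = 1/3 + 4*B/3)
Z = -118144110193/67522560 (Z = -47152753/67522560 - 1*1749 = -47152753/67522560 - 1749 = -118144110193/67522560 ≈ -1749.7)
I(w) + Z = (1/3 + (4/3)*27) - 118144110193/67522560 = (1/3 + 36) - 118144110193/67522560 = 109/3 - 118144110193/67522560 = -115690790513/67522560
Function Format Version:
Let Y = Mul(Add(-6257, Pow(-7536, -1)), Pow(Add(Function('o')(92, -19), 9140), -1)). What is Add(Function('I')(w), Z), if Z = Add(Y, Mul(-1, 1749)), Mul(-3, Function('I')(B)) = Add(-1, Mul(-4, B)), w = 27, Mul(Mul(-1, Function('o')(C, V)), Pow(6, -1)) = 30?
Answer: Rational(-115690790513, 67522560) ≈ -1713.4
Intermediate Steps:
Function('o')(C, V) = -180 (Function('o')(C, V) = Mul(-6, 30) = -180)
Y = Rational(-47152753, 67522560) (Y = Mul(Add(-6257, Pow(-7536, -1)), Pow(Add(-180, 9140), -1)) = Mul(Add(-6257, Rational(-1, 7536)), Pow(8960, -1)) = Mul(Rational(-47152753, 7536), Rational(1, 8960)) = Rational(-47152753, 67522560) ≈ -0.69833)
Function('I')(B) = Add(Rational(1, 3), Mul(Rational(4, 3), B)) (Function('I')(B) = Mul(Rational(-1, 3), Add(-1, Mul(-4, B))) = Add(Rational(1, 3), Mul(Rational(4, 3), B)))
Z = Rational(-118144110193, 67522560) (Z = Add(Rational(-47152753, 67522560), Mul(-1, 1749)) = Add(Rational(-47152753, 67522560), -1749) = Rational(-118144110193, 67522560) ≈ -1749.7)
Add(Function('I')(w), Z) = Add(Add(Rational(1, 3), Mul(Rational(4, 3), 27)), Rational(-118144110193, 67522560)) = Add(Add(Rational(1, 3), 36), Rational(-118144110193, 67522560)) = Add(Rational(109, 3), Rational(-118144110193, 67522560)) = Rational(-115690790513, 67522560)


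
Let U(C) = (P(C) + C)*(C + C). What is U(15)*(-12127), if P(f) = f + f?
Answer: -16371450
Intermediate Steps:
P(f) = 2*f
U(C) = 6*C**2 (U(C) = (2*C + C)*(C + C) = (3*C)*(2*C) = 6*C**2)
U(15)*(-12127) = (6*15**2)*(-12127) = (6*225)*(-12127) = 1350*(-12127) = -16371450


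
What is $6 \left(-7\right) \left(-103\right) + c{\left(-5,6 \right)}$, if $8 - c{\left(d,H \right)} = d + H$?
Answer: $4333$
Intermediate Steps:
$c{\left(d,H \right)} = 8 - H - d$ ($c{\left(d,H \right)} = 8 - \left(d + H\right) = 8 - \left(H + d\right) = 8 - H - d$)
$6 \left(-7\right) \left(-103\right) + c{\left(-5,6 \right)} = 6 \left(-7\right) \left(-103\right) - -7 = \left(-42\right) \left(-103\right) + \left(8 - 6 + 5\right) = 4326 + 7 = 4333$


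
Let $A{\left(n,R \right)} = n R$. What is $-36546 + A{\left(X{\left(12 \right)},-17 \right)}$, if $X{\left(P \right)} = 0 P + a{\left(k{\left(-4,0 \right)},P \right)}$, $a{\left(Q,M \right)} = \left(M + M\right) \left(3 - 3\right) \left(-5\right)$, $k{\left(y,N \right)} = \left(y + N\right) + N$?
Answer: $-36546$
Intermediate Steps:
$k{\left(y,N \right)} = y + 2 N$ ($k{\left(y,N \right)} = \left(N + y\right) + N = y + 2 N$)
$a{\left(Q,M \right)} = 0$ ($a{\left(Q,M \right)} = 2 M 0 \left(-5\right) = 0 \left(-5\right) = 0$)
$X{\left(P \right)} = 0$ ($X{\left(P \right)} = 0 P + 0 = 0 + 0 = 0$)
$A{\left(n,R \right)} = R n$
$-36546 + A{\left(X{\left(12 \right)},-17 \right)} = -36546 - 0 = -36546 + 0 = -36546$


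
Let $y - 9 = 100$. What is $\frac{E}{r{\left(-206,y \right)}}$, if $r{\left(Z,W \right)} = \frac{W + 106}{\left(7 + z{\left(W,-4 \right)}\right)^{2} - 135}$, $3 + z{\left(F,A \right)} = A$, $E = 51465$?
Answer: $- \frac{1389555}{43} \approx -32315.0$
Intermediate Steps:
$y = 109$ ($y = 9 + 100 = 109$)
$z{\left(F,A \right)} = -3 + A$
$r{\left(Z,W \right)} = - \frac{106}{135} - \frac{W}{135}$ ($r{\left(Z,W \right)} = \frac{W + 106}{\left(7 - 7\right)^{2} - 135} = \frac{106 + W}{\left(7 - 7\right)^{2} - 135} = \frac{106 + W}{0^{2} - 135} = \frac{106 + W}{0 - 135} = \frac{106 + W}{-135} = \left(106 + W\right) \left(- \frac{1}{135}\right) = - \frac{106}{135} - \frac{W}{135}$)
$\frac{E}{r{\left(-206,y \right)}} = \frac{51465}{- \frac{106}{135} - \frac{109}{135}} = \frac{51465}{- \frac{43}{27}} = 51465 \left(- \frac{27}{43}\right) = - \frac{1389555}{43}$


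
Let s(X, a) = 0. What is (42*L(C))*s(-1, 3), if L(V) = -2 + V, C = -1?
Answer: 0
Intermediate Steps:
(42*L(C))*s(-1, 3) = (42*(-2 - 1))*0 = (42*(-3))*0 = -126*0 = 0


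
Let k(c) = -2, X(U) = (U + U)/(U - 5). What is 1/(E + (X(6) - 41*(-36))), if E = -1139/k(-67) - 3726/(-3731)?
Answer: 7462/15360517 ≈ 0.00048579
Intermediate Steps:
X(U) = 2*U/(-5 + U) (X(U) = (2*U)/(-5 + U) = 2*U/(-5 + U))
E = 4257061/7462 (E = -1139/(-2) - 3726/(-3731) = -1139*(-½) - 3726*(-1/3731) = 1139/2 + 3726/3731 = 4257061/7462 ≈ 570.50)
1/(E + (X(6) - 41*(-36))) = 1/(4257061/7462 + (2*6/(-5 + 6) - 41*(-36))) = 1/(4257061/7462 + (2*6/1 + 1476)) = 1/(4257061/7462 + (2*6*1 + 1476)) = 1/(4257061/7462 + (12 + 1476)) = 1/(4257061/7462 + 1488) = 1/(15360517/7462) = 7462/15360517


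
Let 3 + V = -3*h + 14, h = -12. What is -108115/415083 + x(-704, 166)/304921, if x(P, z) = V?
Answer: -32947025014/126567523443 ≈ -0.26031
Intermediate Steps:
V = 47 (V = -3 + (-3*(-12) + 14) = -3 + (36 + 14) = -3 + 50 = 47)
x(P, z) = 47
-108115/415083 + x(-704, 166)/304921 = -108115/415083 + 47/304921 = -32947025014/126567523443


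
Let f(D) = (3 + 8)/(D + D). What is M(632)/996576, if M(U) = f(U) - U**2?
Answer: -504871925/1259672064 ≈ -0.40080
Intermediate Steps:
f(D) = 11/(2*D) (f(D) = 11/((2*D)) = 11*(1/(2*D)) = 11/(2*D))
M(U) = -U**2 + 11/(2*U) (M(U) = 11/(2*U) - U**2 = -U**2 + 11/(2*U))
M(632)/996576 = ((11/2 - 1*632**3)/632)/996576 = ((11/2 - 1*252435968)/632)*(1/996576) = ((11/2 - 252435968)/632)*(1/996576) = ((1/632)*(-504871925/2))*(1/996576) = -504871925/1264*1/996576 = -504871925/1259672064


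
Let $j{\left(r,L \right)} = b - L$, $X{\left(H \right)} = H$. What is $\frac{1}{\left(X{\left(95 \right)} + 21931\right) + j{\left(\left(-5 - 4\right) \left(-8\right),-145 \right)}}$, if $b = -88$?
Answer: $\frac{1}{22083} \approx 4.5284 \cdot 10^{-5}$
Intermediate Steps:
$j{\left(r,L \right)} = -88 - L$
$\frac{1}{\left(X{\left(95 \right)} + 21931\right) + j{\left(\left(-5 - 4\right) \left(-8\right),-145 \right)}} = \frac{1}{\left(95 + 21931\right) - -57} = \frac{1}{22026 + \left(-88 + 145\right)} = \frac{1}{22026 + 57} = \frac{1}{22083}$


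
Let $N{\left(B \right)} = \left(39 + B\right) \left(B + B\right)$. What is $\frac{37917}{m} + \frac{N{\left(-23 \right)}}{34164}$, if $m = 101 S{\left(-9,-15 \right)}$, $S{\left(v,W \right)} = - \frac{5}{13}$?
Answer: $- \frac{4210131181}{4313205} \approx -976.1$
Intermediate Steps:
$S{\left(v,W \right)} = - \frac{5}{13}$ ($S{\left(v,W \right)} = \left(-5\right) \frac{1}{13} = - \frac{5}{13}$)
$m = - \frac{505}{13}$ ($m = 101 \left(- \frac{5}{13}\right) = - \frac{505}{13} \approx -38.846$)
$N{\left(B \right)} = 2 B \left(39 + B\right)$ ($N{\left(B \right)} = \left(39 + B\right) 2 B = 2 B \left(39 + B\right)$)
$\frac{37917}{m} + \frac{N{\left(-23 \right)}}{34164} = \frac{37917}{- \frac{505}{13}} + \frac{2 \left(-23\right) \left(39 - 23\right)}{34164} = 37917 \left(- \frac{13}{505}\right) + 2 \left(-23\right) 16 \cdot \frac{1}{34164} = - \frac{492921}{505} - \frac{184}{8541} = - \frac{4210131181}{4313205}$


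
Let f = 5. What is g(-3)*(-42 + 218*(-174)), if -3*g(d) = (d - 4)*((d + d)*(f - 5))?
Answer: 0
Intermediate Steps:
g(d) = 0 (g(d) = -(d - 4)*(d + d)*(5 - 5)/3 = -(-4 + d)*(2*d)*0/3 = -(-4 + d)*0/3 = -⅓*0 = 0)
g(-3)*(-42 + 218*(-174)) = 0*(-42 + 218*(-174)) = 0*(-42 - 37932) = 0*(-37974) = 0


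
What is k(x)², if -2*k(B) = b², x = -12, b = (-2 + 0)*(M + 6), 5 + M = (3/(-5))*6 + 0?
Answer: 114244/625 ≈ 182.79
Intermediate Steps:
M = -43/5 (M = -5 + ((3/(-5))*6 + 0) = -5 + ((3*(-⅕))*6 + 0) = -5 + (-⅗*6 + 0) = -5 + (-18/5 + 0) = -5 - 18/5 = -43/5 ≈ -8.6000)
b = 26/5 (b = (-2 + 0)*(-43/5 + 6) = -2*(-13/5) = 26/5 ≈ 5.2000)
k(B) = -338/25 (k(B) = -(26/5)²/2 = -½*676/25 = -338/25)
k(x)² = (-338/25)² = 114244/625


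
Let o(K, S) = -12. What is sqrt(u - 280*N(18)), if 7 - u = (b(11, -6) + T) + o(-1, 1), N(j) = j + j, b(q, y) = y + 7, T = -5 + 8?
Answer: I*sqrt(10065) ≈ 100.32*I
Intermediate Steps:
T = 3
b(q, y) = 7 + y
N(j) = 2*j
u = 15 (u = 7 - (((7 - 6) + 3) - 12) = 7 - ((1 + 3) - 12) = 7 - (4 - 12) = 7 - 1*(-8) = 7 + 8 = 15)
sqrt(u - 280*N(18)) = sqrt(15 - 280*2*18) = sqrt(15 - 280/(1/36)) = sqrt(15 - 280/1/36) = sqrt(15 - 280*36) = sqrt(15 - 10080) = sqrt(-10065) = I*sqrt(10065)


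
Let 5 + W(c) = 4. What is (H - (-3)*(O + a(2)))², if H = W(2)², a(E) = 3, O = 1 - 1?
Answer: 100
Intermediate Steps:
O = 0
W(c) = -1 (W(c) = -5 + 4 = -1)
H = 1 (H = (-1)² = 1)
(H - (-3)*(O + a(2)))² = (1 - (-3)*(0 + 3))² = (1 - (-3)*3)² = (1 - 1*(-9))² = (1 + 9)² = 10² = 100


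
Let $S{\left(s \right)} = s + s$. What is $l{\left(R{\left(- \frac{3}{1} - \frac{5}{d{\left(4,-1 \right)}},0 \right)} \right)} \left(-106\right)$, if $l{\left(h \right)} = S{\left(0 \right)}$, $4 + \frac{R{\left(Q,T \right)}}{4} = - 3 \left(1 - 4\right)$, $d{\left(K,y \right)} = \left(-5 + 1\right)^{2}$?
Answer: $0$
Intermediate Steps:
$d{\left(K,y \right)} = 16$ ($d{\left(K,y \right)} = \left(-4\right)^{2} = 16$)
$S{\left(s \right)} = 2 s$
$R{\left(Q,T \right)} = 20$ ($R{\left(Q,T \right)} = -16 + 4 \left(- 3 \left(1 - 4\right)\right) = -16 + 4 \left(\left(-3\right) \left(-3\right)\right) = -16 + 4 \cdot 9 = -16 + 36 = 20$)
$l{\left(h \right)} = 0$ ($l{\left(h \right)} = 2 \cdot 0 = 0$)
$l{\left(R{\left(- \frac{3}{1} - \frac{5}{d{\left(4,-1 \right)}},0 \right)} \right)} \left(-106\right) = 0 \left(-106\right) = 0$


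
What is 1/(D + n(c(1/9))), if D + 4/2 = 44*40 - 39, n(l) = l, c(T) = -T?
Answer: 9/15470 ≈ 0.00058177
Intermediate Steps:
D = 1719 (D = -2 + (44*40 - 39) = -2 + (1760 - 39) = -2 + 1721 = 1719)
1/(D + n(c(1/9))) = 1/(1719 - 1/9) = 1/(1719 - 1*⅑) = 1/(1719 - ⅑) = 1/(15470/9) = 9/15470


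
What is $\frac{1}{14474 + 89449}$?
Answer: $\frac{1}{103923} \approx 9.6225 \cdot 10^{-6}$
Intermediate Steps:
$\frac{1}{14474 + 89449} = \frac{1}{103923}$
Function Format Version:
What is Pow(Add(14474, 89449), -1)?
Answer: Rational(1, 103923) ≈ 9.6225e-6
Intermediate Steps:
Pow(Add(14474, 89449), -1) = Pow(103923, -1) = Rational(1, 103923)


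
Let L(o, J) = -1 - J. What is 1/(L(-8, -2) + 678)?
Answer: 1/679 ≈ 0.0014728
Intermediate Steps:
1/(L(-8, -2) + 678) = 1/((-1 - 1*(-2)) + 678) = 1/((-1 + 2) + 678) = 1/(1 + 678) = 1/679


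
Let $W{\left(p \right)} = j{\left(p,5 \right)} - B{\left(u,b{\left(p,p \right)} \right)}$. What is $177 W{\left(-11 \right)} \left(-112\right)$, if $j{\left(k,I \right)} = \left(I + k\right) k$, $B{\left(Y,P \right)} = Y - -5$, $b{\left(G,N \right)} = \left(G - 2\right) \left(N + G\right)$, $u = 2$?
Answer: $-1169616$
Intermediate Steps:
$b{\left(G,N \right)} = \left(-2 + G\right) \left(G + N\right)$
$B{\left(Y,P \right)} = 5 + Y$ ($B{\left(Y,P \right)} = Y + 5 = 5 + Y$)
$j{\left(k,I \right)} = k \left(I + k\right)$
$W{\left(p \right)} = -7 + p \left(5 + p\right)$ ($W{\left(p \right)} = p \left(5 + p\right) - \left(5 + 2\right) = p \left(5 + p\right) - 7 = -7 + p \left(5 + p\right)$)
$177 W{\left(-11 \right)} \left(-112\right) = 177 \left(-7 - 11 \left(5 - 11\right)\right) \left(-112\right) = 177 \left(-7 - -66\right) \left(-112\right) = 177 \left(-7 + 66\right) \left(-112\right) = 177 \cdot 59 \left(-112\right) = 10443 \left(-112\right) = -1169616$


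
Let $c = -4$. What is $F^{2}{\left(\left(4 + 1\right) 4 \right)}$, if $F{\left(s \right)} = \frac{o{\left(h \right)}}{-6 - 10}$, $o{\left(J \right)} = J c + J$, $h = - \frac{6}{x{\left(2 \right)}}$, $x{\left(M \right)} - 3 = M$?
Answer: $\frac{81}{1600} \approx 0.050625$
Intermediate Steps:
$x{\left(M \right)} = 3 + M$
$h = - \frac{6}{5}$ ($h = - \frac{6}{3 + 2} = - \frac{6}{5} \approx -1.2$)
$o{\left(J \right)} = - 3 J$ ($o{\left(J \right)} = J \left(-4\right) + J = - 4 J + J = - 3 J$)
$F{\left(s \right)} = - \frac{9}{40}$ ($F{\left(s \right)} = \frac{\left(-3\right) \left(- \frac{6}{5}\right)}{-6 - 10} = \frac{18}{5 \left(-6 - 10\right)} = \frac{18}{5 \left(-16\right)} = \frac{18}{5} \left(- \frac{1}{16}\right) = - \frac{9}{40}$)
$F^{2}{\left(\left(4 + 1\right) 4 \right)} = \left(- \frac{9}{40}\right)^{2} = \frac{81}{1600}$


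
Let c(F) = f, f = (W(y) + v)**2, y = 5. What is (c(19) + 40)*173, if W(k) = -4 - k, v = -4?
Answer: 36157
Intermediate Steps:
f = 169 (f = ((-4 - 1*5) - 4)**2 = ((-4 - 5) - 4)**2 = (-9 - 4)**2 = (-13)**2 = 169)
c(F) = 169
(c(19) + 40)*173 = (169 + 40)*173 = 209*173 = 36157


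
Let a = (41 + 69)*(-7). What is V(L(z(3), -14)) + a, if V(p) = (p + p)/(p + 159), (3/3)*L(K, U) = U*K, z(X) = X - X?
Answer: -770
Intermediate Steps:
z(X) = 0
L(K, U) = K*U (L(K, U) = U*K = K*U)
V(p) = 2*p/(159 + p) (V(p) = (2*p)/(159 + p) = 2*p/(159 + p))
a = -770 (a = 110*(-7) = -770)
V(L(z(3), -14)) + a = 2*(0*(-14))/(159 + 0*(-14)) - 770 = 2*0/(159 + 0) - 770 = 2*0/159 - 770 = 2*0*(1/159) - 770 = 0 - 770 = -770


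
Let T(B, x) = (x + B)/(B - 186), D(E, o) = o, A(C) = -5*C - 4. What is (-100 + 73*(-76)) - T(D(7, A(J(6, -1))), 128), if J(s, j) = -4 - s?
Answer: -395273/70 ≈ -5646.8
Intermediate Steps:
A(C) = -4 - 5*C
T(B, x) = (B + x)/(-186 + B)
(-100 + 73*(-76)) - T(D(7, A(J(6, -1))), 128) = (-100 + 73*(-76)) - ((-4 - 5*(-4 - 1*6)) + 128)/(-186 + (-4 - 5*(-4 - 1*6))) = (-100 - 5548) - ((-4 - 5*(-4 - 6)) + 128)/(-186 + (-4 - 5*(-4 - 6))) = -5648 - ((-4 - 5*(-10)) + 128)/(-186 + (-4 - 5*(-10))) = -5648 - ((-4 + 50) + 128)/(-186 + (-4 + 50)) = -5648 - (46 + 128)/(-186 + 46) = -5648 - 174/(-140) = -5648 - (-1)*174/140 = -5648 - 1*(-87/70) = -5648 + 87/70 = -395273/70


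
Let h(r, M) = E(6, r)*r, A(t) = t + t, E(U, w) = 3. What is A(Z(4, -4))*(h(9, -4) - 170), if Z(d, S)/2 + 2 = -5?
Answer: 4004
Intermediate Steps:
Z(d, S) = -14 (Z(d, S) = -4 + 2*(-5) = -4 - 10 = -14)
A(t) = 2*t
h(r, M) = 3*r
A(Z(4, -4))*(h(9, -4) - 170) = (2*(-14))*(3*9 - 170) = -28*(27 - 170) = -28*(-143) = 4004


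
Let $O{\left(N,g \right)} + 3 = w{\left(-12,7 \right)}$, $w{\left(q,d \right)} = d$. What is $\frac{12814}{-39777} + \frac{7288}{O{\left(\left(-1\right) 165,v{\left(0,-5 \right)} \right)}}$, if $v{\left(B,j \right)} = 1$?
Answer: $\frac{72460880}{39777} \approx 1821.7$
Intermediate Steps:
$O{\left(N,g \right)} = 4$ ($O{\left(N,g \right)} = -3 + 7 = 4$)
$\frac{12814}{-39777} + \frac{7288}{O{\left(\left(-1\right) 165,v{\left(0,-5 \right)} \right)}} = \frac{12814}{-39777} + \frac{7288}{4} = 12814 \left(- \frac{1}{39777}\right) + 7288 \cdot \frac{1}{4} = - \frac{12814}{39777} + 1822 = \frac{72460880}{39777}$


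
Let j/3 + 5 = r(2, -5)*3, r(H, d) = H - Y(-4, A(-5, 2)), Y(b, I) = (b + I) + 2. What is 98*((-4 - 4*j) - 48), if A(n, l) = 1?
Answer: -9800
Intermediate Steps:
Y(b, I) = 2 + I + b (Y(b, I) = (I + b) + 2 = 2 + I + b)
r(H, d) = 1 + H (r(H, d) = H - (2 + 1 - 4) = H - 1*(-1) = H + 1 = 1 + H)
j = 12 (j = -15 + 3*((1 + 2)*3) = -15 + 3*(3*3) = -15 + 3*9 = -15 + 27 = 12)
98*((-4 - 4*j) - 48) = 98*((-4 - 4*12) - 48) = 98*((-4 - 48) - 48) = 98*(-52 - 48) = 98*(-100) = -9800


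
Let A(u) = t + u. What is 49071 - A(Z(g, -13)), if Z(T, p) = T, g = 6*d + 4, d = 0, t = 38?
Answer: 49029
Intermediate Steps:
g = 4 (g = 6*0 + 4 = 0 + 4 = 4)
A(u) = 38 + u
49071 - A(Z(g, -13)) = 49071 - (38 + 4) = 49071 - 1*42 = 49071 - 42 = 49029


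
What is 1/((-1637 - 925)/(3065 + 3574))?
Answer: -2213/854 ≈ -2.5913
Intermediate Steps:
1/((-1637 - 925)/(3065 + 3574)) = 1/(-2562/6639) = 1/(-2562*1/6639) = 1/(-854/2213) = -2213/854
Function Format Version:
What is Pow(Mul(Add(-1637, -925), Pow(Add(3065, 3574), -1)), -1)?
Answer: Rational(-2213, 854) ≈ -2.5913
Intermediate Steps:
Pow(Mul(Add(-1637, -925), Pow(Add(3065, 3574), -1)), -1) = Pow(Mul(-2562, Pow(6639, -1)), -1) = Pow(Mul(-2562, Rational(1, 6639)), -1) = Pow(Rational(-854, 2213), -1) = Rational(-2213, 854)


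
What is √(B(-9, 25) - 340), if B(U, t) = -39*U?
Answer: √11 ≈ 3.3166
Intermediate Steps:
√(B(-9, 25) - 340) = √(-39*(-9) - 340) = √(351 - 340) = √11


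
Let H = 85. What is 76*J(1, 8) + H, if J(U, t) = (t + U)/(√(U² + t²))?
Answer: 85 + 684*√65/65 ≈ 169.84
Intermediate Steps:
J(U, t) = (U + t)/√(U² + t²)
76*J(1, 8) + H = 76*((1 + 8)/√(1² + 8²)) + 85 = 76*(9/√(1 + 64)) + 85 = 76*(9/√65) + 85 = 76*((√65/65)*9) + 85 = 76*(9*√65/65) + 85 = 684*√65/65 + 85 = 85 + 684*√65/65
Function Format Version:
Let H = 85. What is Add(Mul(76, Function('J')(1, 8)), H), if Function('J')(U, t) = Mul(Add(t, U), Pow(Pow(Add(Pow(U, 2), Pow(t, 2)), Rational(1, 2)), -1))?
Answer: Add(85, Mul(Rational(684, 65), Pow(65, Rational(1, 2)))) ≈ 169.84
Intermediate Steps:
Function('J')(U, t) = Mul(Pow(Add(Pow(U, 2), Pow(t, 2)), Rational(-1, 2)), Add(U, t)) (Function('J')(U, t) = Mul(Add(U, t), Pow(Add(Pow(U, 2), Pow(t, 2)), Rational(-1, 2))) = Mul(Pow(Add(Pow(U, 2), Pow(t, 2)), Rational(-1, 2)), Add(U, t)))
Add(Mul(76, Function('J')(1, 8)), H) = Add(Mul(76, Mul(Pow(Add(Pow(1, 2), Pow(8, 2)), Rational(-1, 2)), Add(1, 8))), 85) = Add(Mul(76, Mul(Pow(Add(1, 64), Rational(-1, 2)), 9)), 85) = Add(Mul(76, Mul(Pow(65, Rational(-1, 2)), 9)), 85) = Add(Mul(76, Mul(Mul(Rational(1, 65), Pow(65, Rational(1, 2))), 9)), 85) = Add(Mul(76, Mul(Rational(9, 65), Pow(65, Rational(1, 2)))), 85) = Add(Mul(Rational(684, 65), Pow(65, Rational(1, 2))), 85) = Add(85, Mul(Rational(684, 65), Pow(65, Rational(1, 2))))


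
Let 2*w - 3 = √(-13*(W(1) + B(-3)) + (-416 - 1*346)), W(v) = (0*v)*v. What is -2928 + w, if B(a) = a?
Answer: -5853/2 + I*√723/2 ≈ -2926.5 + 13.444*I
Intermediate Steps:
W(v) = 0 (W(v) = 0*v = 0)
w = 3/2 + I*√723/2 (w = 3/2 + √(-13*(0 - 3) + (-416 - 1*346))/2 = 3/2 + √(-13*(-3) + (-416 - 346))/2 = 3/2 + √(39 - 762)/2 = 3/2 + √(-723)/2 = 3/2 + (I*√723)/2 = 3/2 + I*√723/2 ≈ 1.5 + 13.444*I)
-2928 + w = -2928 + (3/2 + I*√723/2) = -5853/2 + I*√723/2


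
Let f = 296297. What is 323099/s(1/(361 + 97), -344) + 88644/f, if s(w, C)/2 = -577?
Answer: -95630969227/341926738 ≈ -279.68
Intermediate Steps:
s(w, C) = -1154 (s(w, C) = 2*(-577) = -1154)
323099/s(1/(361 + 97), -344) + 88644/f = 323099/(-1154) + 88644/296297 = 323099*(-1/1154) + 88644*(1/296297) = -323099/1154 + 88644/296297 = -95630969227/341926738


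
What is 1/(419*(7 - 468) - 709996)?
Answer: -1/903155 ≈ -1.1072e-6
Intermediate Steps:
1/(419*(7 - 468) - 709996) = 1/(419*(-461) - 709996) = 1/(-193159 - 709996) = 1/(-903155) = -1/903155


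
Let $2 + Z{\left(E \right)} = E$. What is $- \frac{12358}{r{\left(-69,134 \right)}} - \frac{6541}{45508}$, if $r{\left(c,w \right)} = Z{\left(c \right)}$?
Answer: $\frac{18126563}{104228} \approx 173.91$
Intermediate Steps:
$Z{\left(E \right)} = -2 + E$
$r{\left(c,w \right)} = -2 + c$
$- \frac{12358}{r{\left(-69,134 \right)}} - \frac{6541}{45508} = - \frac{12358}{-2 - 69} - \frac{6541}{45508} = - \frac{12358}{-71} - \frac{211}{1468} = \left(-12358\right) \left(- \frac{1}{71}\right) - \frac{211}{1468} = \frac{12358}{71} - \frac{211}{1468} = \frac{18126563}{104228}$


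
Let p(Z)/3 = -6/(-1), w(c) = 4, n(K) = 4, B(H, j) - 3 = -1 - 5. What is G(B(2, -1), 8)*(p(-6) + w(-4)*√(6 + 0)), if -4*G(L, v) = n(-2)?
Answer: -18 - 4*√6 ≈ -27.798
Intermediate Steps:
B(H, j) = -3 (B(H, j) = 3 + (-1 - 5) = 3 - 6 = -3)
G(L, v) = -1 (G(L, v) = -¼*4 = -1)
p(Z) = 18 (p(Z) = 3*(-6/(-1)) = 3*(-6*(-1)) = 3*6 = 18)
G(B(2, -1), 8)*(p(-6) + w(-4)*√(6 + 0)) = -(18 + 4*√(6 + 0)) = -(18 + 4*√6) = -18 - 4*√6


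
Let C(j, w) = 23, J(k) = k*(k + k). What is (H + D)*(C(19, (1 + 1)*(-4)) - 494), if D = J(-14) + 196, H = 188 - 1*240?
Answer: -252456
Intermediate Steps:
J(k) = 2*k² (J(k) = k*(2*k) = 2*k²)
H = -52 (H = 188 - 240 = -52)
D = 588 (D = 2*(-14)² + 196 = 2*196 + 196 = 392 + 196 = 588)
(H + D)*(C(19, (1 + 1)*(-4)) - 494) = (-52 + 588)*(23 - 494) = 536*(-471) = -252456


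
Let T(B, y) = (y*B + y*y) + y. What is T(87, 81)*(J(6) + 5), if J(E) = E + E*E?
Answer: 643383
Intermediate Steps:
J(E) = E + E²
T(B, y) = y + y² + B*y (T(B, y) = (B*y + y²) + y = (y² + B*y) + y = y + y² + B*y)
T(87, 81)*(J(6) + 5) = (81*(1 + 87 + 81))*(6*(1 + 6) + 5) = (81*169)*(6*7 + 5) = 13689*(42 + 5) = 13689*47 = 643383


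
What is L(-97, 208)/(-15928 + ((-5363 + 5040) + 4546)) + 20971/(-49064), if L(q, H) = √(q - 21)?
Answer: -20971/49064 - I*√118/11705 ≈ -0.42742 - 0.00092805*I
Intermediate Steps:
L(q, H) = √(-21 + q)
L(-97, 208)/(-15928 + ((-5363 + 5040) + 4546)) + 20971/(-49064) = √(-21 - 97)/(-15928 + ((-5363 + 5040) + 4546)) + 20971/(-49064) = √(-118)/(-15928 + (-323 + 4546)) + 20971*(-1/49064) = (I*√118)/(-15928 + 4223) - 20971/49064 = (I*√118)/(-11705) - 20971/49064 = (I*√118)*(-1/11705) - 20971/49064 = -I*√118/11705 - 20971/49064 = -20971/49064 - I*√118/11705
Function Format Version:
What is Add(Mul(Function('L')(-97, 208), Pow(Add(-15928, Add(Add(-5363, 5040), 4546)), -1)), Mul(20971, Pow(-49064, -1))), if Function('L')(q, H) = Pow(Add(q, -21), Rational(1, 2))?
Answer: Add(Rational(-20971, 49064), Mul(Rational(-1, 11705), I, Pow(118, Rational(1, 2)))) ≈ Add(-0.42742, Mul(-0.00092805, I))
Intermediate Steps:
Function('L')(q, H) = Pow(Add(-21, q), Rational(1, 2))
Add(Mul(Function('L')(-97, 208), Pow(Add(-15928, Add(Add(-5363, 5040), 4546)), -1)), Mul(20971, Pow(-49064, -1))) = Add(Mul(Pow(Add(-21, -97), Rational(1, 2)), Pow(Add(-15928, Add(Add(-5363, 5040), 4546)), -1)), Mul(20971, Pow(-49064, -1))) = Add(Mul(Pow(-118, Rational(1, 2)), Pow(Add(-15928, Add(-323, 4546)), -1)), Mul(20971, Rational(-1, 49064))) = Add(Mul(Mul(I, Pow(118, Rational(1, 2))), Pow(Add(-15928, 4223), -1)), Rational(-20971, 49064)) = Add(Mul(Mul(I, Pow(118, Rational(1, 2))), Pow(-11705, -1)), Rational(-20971, 49064)) = Add(Mul(Mul(I, Pow(118, Rational(1, 2))), Rational(-1, 11705)), Rational(-20971, 49064)) = Add(Mul(Rational(-1, 11705), I, Pow(118, Rational(1, 2))), Rational(-20971, 49064)) = Add(Rational(-20971, 49064), Mul(Rational(-1, 11705), I, Pow(118, Rational(1, 2))))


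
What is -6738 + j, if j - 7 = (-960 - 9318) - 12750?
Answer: -29759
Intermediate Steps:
j = -23021 (j = 7 + ((-960 - 9318) - 12750) = 7 + (-10278 - 12750) = 7 - 23028 = -23021)
-6738 + j = -6738 - 23021 = -29759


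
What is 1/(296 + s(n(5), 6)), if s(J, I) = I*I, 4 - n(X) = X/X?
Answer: 1/332 ≈ 0.0030120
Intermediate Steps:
n(X) = 3 (n(X) = 4 - X/X = 4 - 1*1 = 4 - 1 = 3)
s(J, I) = I²
1/(296 + s(n(5), 6)) = 1/(296 + 6²) = 1/(296 + 36) = 1/332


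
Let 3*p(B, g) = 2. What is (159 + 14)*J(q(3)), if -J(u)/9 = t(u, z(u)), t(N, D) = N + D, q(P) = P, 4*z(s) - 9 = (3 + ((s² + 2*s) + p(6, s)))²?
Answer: -575225/4 ≈ -1.4381e+5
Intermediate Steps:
p(B, g) = ⅔ (p(B, g) = (⅓)*2 = ⅔)
z(s) = 9/4 + (11/3 + s² + 2*s)²/4 (z(s) = 9/4 + (3 + ((s² + 2*s) + ⅔))²/4 = 9/4 + (3 + (⅔ + s² + 2*s))²/4 = 9/4 + (11/3 + s² + 2*s)²/4)
t(N, D) = D + N
J(u) = -81/4 - 9*u - (11 + 3*u² + 6*u)²/4 (J(u) = -9*((9/4 + (11 + 3*u² + 6*u)²/36) + u) = -9*(9/4 + u + (11 + 3*u² + 6*u)²/36) = -81/4 - 9*u - (11 + 3*u² + 6*u)²/4)
(159 + 14)*J(q(3)) = (159 + 14)*(-81/4 - 9*3 - (11 + 3*3² + 6*3)²/4) = 173*(-81/4 - 27 - (11 + 3*9 + 18)²/4) = 173*(-81/4 - 27 - (11 + 27 + 18)²/4) = 173*(-81/4 - 27 - ¼*56²) = 173*(-81/4 - 27 - ¼*3136) = 173*(-81/4 - 27 - 784) = 173*(-3325/4) = -575225/4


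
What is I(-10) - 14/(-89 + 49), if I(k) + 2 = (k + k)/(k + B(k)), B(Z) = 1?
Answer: 103/180 ≈ 0.57222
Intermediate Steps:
I(k) = -2 + 2*k/(1 + k) (I(k) = -2 + (k + k)/(k + 1) = -2 + (2*k)/(1 + k) = -2 + 2*k/(1 + k))
I(-10) - 14/(-89 + 49) = -2/(1 - 10) - 14/(-89 + 49) = -2/(-9) - 14/(-40) = -2*(-1/9) - 14*(-1/40) = 2/9 + 7/20 = 103/180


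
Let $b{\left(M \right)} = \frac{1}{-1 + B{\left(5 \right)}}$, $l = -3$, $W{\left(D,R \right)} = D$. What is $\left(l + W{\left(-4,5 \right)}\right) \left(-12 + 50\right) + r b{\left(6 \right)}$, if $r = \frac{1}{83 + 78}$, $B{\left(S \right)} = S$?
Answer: $- \frac{171303}{644} \approx -266.0$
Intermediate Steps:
$b{\left(M \right)} = \frac{1}{4}$ ($b{\left(M \right)} = \frac{1}{-1 + 5} = \frac{1}{4}$)
$r = \frac{1}{161} \approx 0.0062112$
$\left(l + W{\left(-4,5 \right)}\right) \left(-12 + 50\right) + r b{\left(6 \right)} = \left(-3 - 4\right) \left(-12 + 50\right) + \frac{1}{161} \cdot \frac{1}{4} = \left(-7\right) 38 + \frac{1}{644} = -266 + \frac{1}{644} = - \frac{171303}{644}$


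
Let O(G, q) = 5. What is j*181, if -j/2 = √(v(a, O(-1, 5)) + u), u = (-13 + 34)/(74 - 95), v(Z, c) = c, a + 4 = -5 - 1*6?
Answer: -724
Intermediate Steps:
a = -15 (a = -4 + (-5 - 1*6) = -4 + (-5 - 6) = -4 - 11 = -15)
u = -1 (u = 21/(-21) = 21*(-1/21) = -1)
j = -4 (j = -2*√(5 - 1) = -2*√4 = -2*2 = -4)
j*181 = -4*181 = -724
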